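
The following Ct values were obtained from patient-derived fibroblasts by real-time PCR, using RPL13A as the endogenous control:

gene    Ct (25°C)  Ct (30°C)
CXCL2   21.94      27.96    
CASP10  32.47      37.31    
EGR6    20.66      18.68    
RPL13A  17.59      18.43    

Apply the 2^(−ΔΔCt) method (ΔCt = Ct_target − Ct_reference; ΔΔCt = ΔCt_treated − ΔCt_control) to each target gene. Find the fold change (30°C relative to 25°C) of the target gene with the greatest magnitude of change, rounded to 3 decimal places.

0.028

CXCL2: ΔΔCt = (27.96−18.43) − (21.94−17.59) = 9.53 − 4.35 = 5.18; fold change = 2^-5.18 = 0.028
CASP10: ΔΔCt = (37.31−18.43) − (32.47−17.59) = 18.88 − 14.88 = 4.00; fold change = 2^-4.00 = 0.062
EGR6: ΔΔCt = (18.68−18.43) − (20.66−17.59) = 0.25 − 3.07 = -2.82; fold change = 2^2.82 = 7.062
CXCL2 has the largest |ΔΔCt| = 5.18.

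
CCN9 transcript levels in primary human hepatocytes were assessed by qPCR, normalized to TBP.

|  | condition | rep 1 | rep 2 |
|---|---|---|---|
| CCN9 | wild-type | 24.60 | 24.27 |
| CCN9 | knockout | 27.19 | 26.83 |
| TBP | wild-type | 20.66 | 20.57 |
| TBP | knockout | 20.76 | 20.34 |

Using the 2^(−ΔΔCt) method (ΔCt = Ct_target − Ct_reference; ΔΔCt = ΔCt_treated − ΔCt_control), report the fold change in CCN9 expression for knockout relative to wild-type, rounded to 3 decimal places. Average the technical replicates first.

Mean Ct: CCN9 wild-type 24.435; CCN9 knockout 27.010; TBP wild-type 20.615; TBP knockout 20.550
ΔCt(wild-type) = 24.435 − 20.615 = 3.820
ΔCt(knockout) = 27.010 − 20.550 = 6.460
ΔΔCt = 6.460 − 3.820 = 2.640
Fold change = 2^(−2.640) = 0.1604

0.160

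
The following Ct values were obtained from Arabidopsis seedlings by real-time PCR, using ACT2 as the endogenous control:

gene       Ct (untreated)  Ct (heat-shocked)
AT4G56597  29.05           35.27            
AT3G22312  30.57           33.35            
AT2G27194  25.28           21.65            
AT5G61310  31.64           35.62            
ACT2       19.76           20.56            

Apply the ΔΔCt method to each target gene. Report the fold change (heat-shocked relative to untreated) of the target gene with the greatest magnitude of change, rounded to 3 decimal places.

0.023

AT4G56597: ΔΔCt = (35.27−20.56) − (29.05−19.76) = 14.71 − 9.29 = 5.42; fold change = 2^-5.42 = 0.023
AT3G22312: ΔΔCt = (33.35−20.56) − (30.57−19.76) = 12.79 − 10.81 = 1.98; fold change = 2^-1.98 = 0.253
AT2G27194: ΔΔCt = (21.65−20.56) − (25.28−19.76) = 1.09 − 5.52 = -4.43; fold change = 2^4.43 = 21.556
AT5G61310: ΔΔCt = (35.62−20.56) − (31.64−19.76) = 15.06 − 11.88 = 3.18; fold change = 2^-3.18 = 0.110
AT4G56597 has the largest |ΔΔCt| = 5.42.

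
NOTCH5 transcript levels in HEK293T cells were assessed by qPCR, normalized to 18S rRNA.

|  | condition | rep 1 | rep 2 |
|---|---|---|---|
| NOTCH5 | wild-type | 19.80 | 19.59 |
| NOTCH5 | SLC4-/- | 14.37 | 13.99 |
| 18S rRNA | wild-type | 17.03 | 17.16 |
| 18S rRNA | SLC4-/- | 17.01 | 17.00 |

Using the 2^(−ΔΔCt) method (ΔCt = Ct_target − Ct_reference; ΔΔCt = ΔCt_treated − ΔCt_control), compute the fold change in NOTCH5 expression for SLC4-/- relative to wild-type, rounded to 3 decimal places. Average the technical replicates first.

Mean Ct: NOTCH5 wild-type 19.695; NOTCH5 SLC4-/- 14.180; 18S rRNA wild-type 17.095; 18S rRNA SLC4-/- 17.005
ΔCt(wild-type) = 19.695 − 17.095 = 2.600
ΔCt(SLC4-/-) = 14.180 − 17.005 = -2.825
ΔΔCt = -2.825 − 2.600 = -5.425
Fold change = 2^(−(-5.425)) = 2^5.425 = 42.9623

42.962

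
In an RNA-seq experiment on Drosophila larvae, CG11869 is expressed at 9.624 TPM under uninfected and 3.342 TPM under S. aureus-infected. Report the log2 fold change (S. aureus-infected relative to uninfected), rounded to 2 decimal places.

-1.53

Fold change = 3.342 / 9.624 = 0.3473
log2(0.3473) = -1.526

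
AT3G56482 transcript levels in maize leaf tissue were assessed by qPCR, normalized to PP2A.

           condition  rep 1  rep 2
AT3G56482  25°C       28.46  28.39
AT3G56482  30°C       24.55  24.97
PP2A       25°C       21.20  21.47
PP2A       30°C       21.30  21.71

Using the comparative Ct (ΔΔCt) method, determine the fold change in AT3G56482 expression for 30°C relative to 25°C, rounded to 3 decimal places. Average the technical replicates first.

14.271

Mean Ct: AT3G56482 25°C 28.425; AT3G56482 30°C 24.760; PP2A 25°C 21.335; PP2A 30°C 21.505
ΔCt(25°C) = 28.425 − 21.335 = 7.090
ΔCt(30°C) = 24.760 − 21.505 = 3.255
ΔΔCt = 3.255 − 7.090 = -3.835
Fold change = 2^(−(-3.835)) = 2^3.835 = 14.2709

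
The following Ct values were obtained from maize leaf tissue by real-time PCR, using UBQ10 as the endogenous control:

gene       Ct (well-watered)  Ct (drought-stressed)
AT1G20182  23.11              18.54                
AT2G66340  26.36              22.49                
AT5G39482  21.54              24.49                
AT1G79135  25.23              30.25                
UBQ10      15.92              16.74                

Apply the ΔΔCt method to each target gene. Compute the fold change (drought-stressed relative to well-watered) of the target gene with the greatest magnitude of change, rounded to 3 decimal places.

AT1G20182: ΔΔCt = (18.54−16.74) − (23.11−15.92) = 1.80 − 7.19 = -5.39; fold change = 2^5.39 = 41.933
AT2G66340: ΔΔCt = (22.49−16.74) − (26.36−15.92) = 5.75 − 10.44 = -4.69; fold change = 2^4.69 = 25.813
AT5G39482: ΔΔCt = (24.49−16.74) − (21.54−15.92) = 7.75 − 5.62 = 2.13; fold change = 2^-2.13 = 0.228
AT1G79135: ΔΔCt = (30.25−16.74) − (25.23−15.92) = 13.51 − 9.31 = 4.20; fold change = 2^-4.20 = 0.054
AT1G20182 has the largest |ΔΔCt| = 5.39.

41.933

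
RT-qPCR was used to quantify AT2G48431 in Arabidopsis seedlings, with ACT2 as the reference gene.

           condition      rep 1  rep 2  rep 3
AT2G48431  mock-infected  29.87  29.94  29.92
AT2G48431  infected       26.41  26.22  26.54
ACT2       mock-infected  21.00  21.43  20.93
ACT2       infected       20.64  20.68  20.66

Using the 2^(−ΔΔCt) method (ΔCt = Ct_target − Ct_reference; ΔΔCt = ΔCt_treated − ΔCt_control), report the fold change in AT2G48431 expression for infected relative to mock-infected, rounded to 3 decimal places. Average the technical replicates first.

Mean Ct: AT2G48431 mock-infected 29.910; AT2G48431 infected 26.390; ACT2 mock-infected 21.120; ACT2 infected 20.660
ΔCt(mock-infected) = 29.910 − 21.120 = 8.790
ΔCt(infected) = 26.390 − 20.660 = 5.730
ΔΔCt = 5.730 − 8.790 = -3.060
Fold change = 2^(−(-3.060)) = 2^3.060 = 8.3397

8.340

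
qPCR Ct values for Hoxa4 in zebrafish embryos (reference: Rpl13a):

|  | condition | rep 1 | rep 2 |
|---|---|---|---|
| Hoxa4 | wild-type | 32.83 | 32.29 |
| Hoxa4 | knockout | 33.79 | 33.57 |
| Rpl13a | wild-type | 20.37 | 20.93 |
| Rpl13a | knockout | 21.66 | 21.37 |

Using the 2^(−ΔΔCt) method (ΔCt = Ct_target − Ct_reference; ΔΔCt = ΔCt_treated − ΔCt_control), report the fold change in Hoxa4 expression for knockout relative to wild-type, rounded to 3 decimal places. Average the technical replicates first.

0.838

Mean Ct: Hoxa4 wild-type 32.560; Hoxa4 knockout 33.680; Rpl13a wild-type 20.650; Rpl13a knockout 21.515
ΔCt(wild-type) = 32.560 − 20.650 = 11.910
ΔCt(knockout) = 33.680 − 21.515 = 12.165
ΔΔCt = 12.165 − 11.910 = 0.255
Fold change = 2^(−0.255) = 0.8380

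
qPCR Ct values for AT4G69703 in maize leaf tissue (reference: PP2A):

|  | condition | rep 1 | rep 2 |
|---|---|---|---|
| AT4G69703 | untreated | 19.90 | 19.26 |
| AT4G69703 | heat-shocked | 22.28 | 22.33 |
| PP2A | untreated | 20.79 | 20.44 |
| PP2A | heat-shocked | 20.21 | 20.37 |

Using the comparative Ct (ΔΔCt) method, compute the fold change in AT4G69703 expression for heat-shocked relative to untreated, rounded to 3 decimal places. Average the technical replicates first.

Mean Ct: AT4G69703 untreated 19.580; AT4G69703 heat-shocked 22.305; PP2A untreated 20.615; PP2A heat-shocked 20.290
ΔCt(untreated) = 19.580 − 20.615 = -1.035
ΔCt(heat-shocked) = 22.305 − 20.290 = 2.015
ΔΔCt = 2.015 − (-1.035) = 3.050
Fold change = 2^(−3.050) = 0.1207

0.121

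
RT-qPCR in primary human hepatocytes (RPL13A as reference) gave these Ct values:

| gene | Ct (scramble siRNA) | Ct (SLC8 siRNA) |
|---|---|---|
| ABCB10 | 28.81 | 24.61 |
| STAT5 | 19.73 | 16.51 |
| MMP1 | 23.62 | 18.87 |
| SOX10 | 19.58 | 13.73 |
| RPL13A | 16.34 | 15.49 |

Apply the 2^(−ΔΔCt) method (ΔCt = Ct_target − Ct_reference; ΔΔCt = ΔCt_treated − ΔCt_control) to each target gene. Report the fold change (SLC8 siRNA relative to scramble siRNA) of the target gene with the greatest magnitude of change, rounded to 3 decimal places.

32.000

ABCB10: ΔΔCt = (24.61−15.49) − (28.81−16.34) = 9.12 − 12.47 = -3.35; fold change = 2^3.35 = 10.196
STAT5: ΔΔCt = (16.51−15.49) − (19.73−16.34) = 1.02 − 3.39 = -2.37; fold change = 2^2.37 = 5.169
MMP1: ΔΔCt = (18.87−15.49) − (23.62−16.34) = 3.38 − 7.28 = -3.90; fold change = 2^3.90 = 14.929
SOX10: ΔΔCt = (13.73−15.49) − (19.58−16.34) = -1.76 − 3.24 = -5.00; fold change = 2^5.00 = 32.000
SOX10 has the largest |ΔΔCt| = 5.00.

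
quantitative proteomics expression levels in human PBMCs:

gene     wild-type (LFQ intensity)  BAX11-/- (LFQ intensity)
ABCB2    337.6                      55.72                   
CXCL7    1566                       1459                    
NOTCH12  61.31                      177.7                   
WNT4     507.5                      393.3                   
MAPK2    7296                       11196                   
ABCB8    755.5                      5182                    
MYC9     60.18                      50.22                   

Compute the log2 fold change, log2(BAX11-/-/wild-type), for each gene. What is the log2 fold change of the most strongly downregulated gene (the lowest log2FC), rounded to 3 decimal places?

-2.599

log2(55.72/337.6) = -2.599  (ABCB2)
log2(1459/1566) = -0.102  (CXCL7)
log2(177.7/61.31) = 1.535  (NOTCH12)
log2(393.3/507.5) = -0.368  (WNT4)
log2(11196/7296) = 0.618  (MAPK2)
log2(5182/755.5) = 2.778  (ABCB8)
log2(50.22/60.18) = -0.261  (MYC9)
ABCB2 is most strongly downregulated.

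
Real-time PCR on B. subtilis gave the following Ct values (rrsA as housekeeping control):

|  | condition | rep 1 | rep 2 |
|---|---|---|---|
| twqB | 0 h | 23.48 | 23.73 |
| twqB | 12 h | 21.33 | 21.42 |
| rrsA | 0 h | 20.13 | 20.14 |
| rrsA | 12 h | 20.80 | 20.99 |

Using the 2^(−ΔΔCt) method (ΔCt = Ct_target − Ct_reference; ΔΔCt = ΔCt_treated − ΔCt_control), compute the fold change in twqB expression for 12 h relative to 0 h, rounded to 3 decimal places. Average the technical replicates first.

Mean Ct: twqB 0 h 23.605; twqB 12 h 21.375; rrsA 0 h 20.135; rrsA 12 h 20.895
ΔCt(0 h) = 23.605 − 20.135 = 3.470
ΔCt(12 h) = 21.375 − 20.895 = 0.480
ΔΔCt = 0.480 − 3.470 = -2.990
Fold change = 2^(−(-2.990)) = 2^2.990 = 7.9447

7.945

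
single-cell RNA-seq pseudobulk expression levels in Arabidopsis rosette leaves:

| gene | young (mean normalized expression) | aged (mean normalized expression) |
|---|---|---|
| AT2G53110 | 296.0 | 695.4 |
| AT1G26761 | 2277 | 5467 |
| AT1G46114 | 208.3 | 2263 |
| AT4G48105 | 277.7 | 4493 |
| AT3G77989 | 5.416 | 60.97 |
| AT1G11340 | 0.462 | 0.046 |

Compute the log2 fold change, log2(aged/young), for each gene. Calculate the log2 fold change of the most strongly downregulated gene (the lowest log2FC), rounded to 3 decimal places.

log2(695.4/296.0) = 1.232  (AT2G53110)
log2(5467/2277) = 1.264  (AT1G26761)
log2(2263/208.3) = 3.442  (AT1G46114)
log2(4493/277.7) = 4.016  (AT4G48105)
log2(60.97/5.416) = 3.493  (AT3G77989)
log2(0.046/0.462) = -3.328  (AT1G11340)
AT1G11340 is most strongly downregulated.

-3.328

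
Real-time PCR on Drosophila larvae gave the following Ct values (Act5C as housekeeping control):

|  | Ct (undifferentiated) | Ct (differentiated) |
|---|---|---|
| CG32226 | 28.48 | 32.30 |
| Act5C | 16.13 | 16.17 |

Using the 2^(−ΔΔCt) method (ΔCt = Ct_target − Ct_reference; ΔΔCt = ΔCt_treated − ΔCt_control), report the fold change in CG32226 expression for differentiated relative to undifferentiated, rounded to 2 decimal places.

0.07

ΔCt(undifferentiated) = 28.480 − 16.130 = 12.350
ΔCt(differentiated) = 32.300 − 16.170 = 16.130
ΔΔCt = 16.130 − 12.350 = 3.780
Fold change = 2^(−3.780) = 0.073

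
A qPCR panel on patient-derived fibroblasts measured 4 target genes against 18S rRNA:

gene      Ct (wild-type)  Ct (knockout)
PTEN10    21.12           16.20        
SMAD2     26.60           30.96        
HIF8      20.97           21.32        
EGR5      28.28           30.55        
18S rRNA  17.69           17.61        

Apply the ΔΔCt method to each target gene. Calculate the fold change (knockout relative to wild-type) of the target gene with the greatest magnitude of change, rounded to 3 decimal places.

PTEN10: ΔΔCt = (16.20−17.61) − (21.12−17.69) = -1.41 − 3.43 = -4.84; fold change = 2^4.84 = 28.641
SMAD2: ΔΔCt = (30.96−17.61) − (26.60−17.69) = 13.35 − 8.91 = 4.44; fold change = 2^-4.44 = 0.046
HIF8: ΔΔCt = (21.32−17.61) − (20.97−17.69) = 3.71 − 3.28 = 0.43; fold change = 2^-0.43 = 0.742
EGR5: ΔΔCt = (30.55−17.61) − (28.28−17.69) = 12.94 − 10.59 = 2.35; fold change = 2^-2.35 = 0.196
PTEN10 has the largest |ΔΔCt| = 4.84.

28.641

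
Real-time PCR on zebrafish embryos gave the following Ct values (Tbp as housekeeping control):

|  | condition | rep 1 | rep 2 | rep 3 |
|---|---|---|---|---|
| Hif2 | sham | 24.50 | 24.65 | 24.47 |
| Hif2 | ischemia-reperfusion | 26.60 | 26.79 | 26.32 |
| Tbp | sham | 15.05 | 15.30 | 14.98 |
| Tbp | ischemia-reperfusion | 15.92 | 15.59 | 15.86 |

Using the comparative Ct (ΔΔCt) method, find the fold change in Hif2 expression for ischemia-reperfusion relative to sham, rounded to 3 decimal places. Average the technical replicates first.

Mean Ct: Hif2 sham 24.540; Hif2 ischemia-reperfusion 26.570; Tbp sham 15.110; Tbp ischemia-reperfusion 15.790
ΔCt(sham) = 24.540 − 15.110 = 9.430
ΔCt(ischemia-reperfusion) = 26.570 − 15.790 = 10.780
ΔΔCt = 10.780 − 9.430 = 1.350
Fold change = 2^(−1.350) = 0.3923

0.392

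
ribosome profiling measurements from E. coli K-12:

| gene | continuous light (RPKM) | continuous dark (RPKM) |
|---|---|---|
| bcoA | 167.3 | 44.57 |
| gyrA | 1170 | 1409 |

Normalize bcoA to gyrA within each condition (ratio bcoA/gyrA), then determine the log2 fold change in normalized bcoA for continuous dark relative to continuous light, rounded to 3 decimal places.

-2.176

bcoA/gyrA (continuous light) = 167.3 / 1170 = 0.14299
bcoA/gyrA (continuous dark) = 44.57 / 1409 = 0.031632
Fold change = 0.031632 / 0.14299 = 0.2212
log2(0.2212) = -2.1765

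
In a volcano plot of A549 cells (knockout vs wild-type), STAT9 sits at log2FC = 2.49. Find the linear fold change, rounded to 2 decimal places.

5.62

Fold change = 2^(2.49) = 5.618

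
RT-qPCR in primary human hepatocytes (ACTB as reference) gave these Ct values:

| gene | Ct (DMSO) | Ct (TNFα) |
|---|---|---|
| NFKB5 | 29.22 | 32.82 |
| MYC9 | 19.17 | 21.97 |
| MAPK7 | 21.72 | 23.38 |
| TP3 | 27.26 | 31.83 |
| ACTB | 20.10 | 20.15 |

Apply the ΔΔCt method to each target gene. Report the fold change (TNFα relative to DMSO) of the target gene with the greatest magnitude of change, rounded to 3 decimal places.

0.044

NFKB5: ΔΔCt = (32.82−20.15) − (29.22−20.10) = 12.67 − 9.12 = 3.55; fold change = 2^-3.55 = 0.085
MYC9: ΔΔCt = (21.97−20.15) − (19.17−20.10) = 1.82 − (-0.93) = 2.75; fold change = 2^-2.75 = 0.149
MAPK7: ΔΔCt = (23.38−20.15) − (21.72−20.10) = 3.23 − 1.62 = 1.61; fold change = 2^-1.61 = 0.328
TP3: ΔΔCt = (31.83−20.15) − (27.26−20.10) = 11.68 − 7.16 = 4.52; fold change = 2^-4.52 = 0.044
TP3 has the largest |ΔΔCt| = 4.52.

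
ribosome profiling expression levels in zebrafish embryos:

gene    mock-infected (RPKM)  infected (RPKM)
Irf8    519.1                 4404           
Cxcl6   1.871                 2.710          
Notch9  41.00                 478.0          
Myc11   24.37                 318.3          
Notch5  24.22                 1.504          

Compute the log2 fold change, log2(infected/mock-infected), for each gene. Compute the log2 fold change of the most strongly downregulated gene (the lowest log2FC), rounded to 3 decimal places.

-4.009

log2(4404/519.1) = 3.085  (Irf8)
log2(2.710/1.871) = 0.534  (Cxcl6)
log2(478.0/41.00) = 3.543  (Notch9)
log2(318.3/24.37) = 3.707  (Myc11)
log2(1.504/24.22) = -4.009  (Notch5)
Notch5 is most strongly downregulated.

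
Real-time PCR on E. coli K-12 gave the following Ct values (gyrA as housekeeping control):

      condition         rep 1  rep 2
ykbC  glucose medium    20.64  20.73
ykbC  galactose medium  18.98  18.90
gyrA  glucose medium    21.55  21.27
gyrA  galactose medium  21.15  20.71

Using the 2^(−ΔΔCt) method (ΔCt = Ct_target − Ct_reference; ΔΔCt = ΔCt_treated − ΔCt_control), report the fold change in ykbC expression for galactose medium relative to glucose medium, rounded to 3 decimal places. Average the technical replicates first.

Mean Ct: ykbC glucose medium 20.685; ykbC galactose medium 18.940; gyrA glucose medium 21.410; gyrA galactose medium 20.930
ΔCt(glucose medium) = 20.685 − 21.410 = -0.725
ΔCt(galactose medium) = 18.940 − 20.930 = -1.990
ΔΔCt = -1.990 − (-0.725) = -1.265
Fold change = 2^(−(-1.265)) = 2^1.265 = 2.4033

2.403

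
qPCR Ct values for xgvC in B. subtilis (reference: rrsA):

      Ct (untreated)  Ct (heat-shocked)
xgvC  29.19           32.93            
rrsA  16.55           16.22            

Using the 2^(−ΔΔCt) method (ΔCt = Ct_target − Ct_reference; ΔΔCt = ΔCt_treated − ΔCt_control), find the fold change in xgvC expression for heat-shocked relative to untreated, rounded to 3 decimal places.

0.060

ΔCt(untreated) = 29.190 − 16.550 = 12.640
ΔCt(heat-shocked) = 32.930 − 16.220 = 16.710
ΔΔCt = 16.710 − 12.640 = 4.070
Fold change = 2^(−4.070) = 0.0595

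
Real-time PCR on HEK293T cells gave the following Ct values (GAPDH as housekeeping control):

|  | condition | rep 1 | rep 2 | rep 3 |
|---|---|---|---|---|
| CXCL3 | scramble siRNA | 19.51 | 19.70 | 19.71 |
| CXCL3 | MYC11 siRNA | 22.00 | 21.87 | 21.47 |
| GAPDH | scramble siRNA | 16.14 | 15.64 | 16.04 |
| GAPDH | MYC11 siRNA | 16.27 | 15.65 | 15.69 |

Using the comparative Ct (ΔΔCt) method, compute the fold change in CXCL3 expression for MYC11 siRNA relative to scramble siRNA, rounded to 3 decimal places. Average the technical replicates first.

Mean Ct: CXCL3 scramble siRNA 19.640; CXCL3 MYC11 siRNA 21.780; GAPDH scramble siRNA 15.940; GAPDH MYC11 siRNA 15.870
ΔCt(scramble siRNA) = 19.640 − 15.940 = 3.700
ΔCt(MYC11 siRNA) = 21.780 − 15.870 = 5.910
ΔΔCt = 5.910 − 3.700 = 2.210
Fold change = 2^(−2.210) = 0.2161

0.216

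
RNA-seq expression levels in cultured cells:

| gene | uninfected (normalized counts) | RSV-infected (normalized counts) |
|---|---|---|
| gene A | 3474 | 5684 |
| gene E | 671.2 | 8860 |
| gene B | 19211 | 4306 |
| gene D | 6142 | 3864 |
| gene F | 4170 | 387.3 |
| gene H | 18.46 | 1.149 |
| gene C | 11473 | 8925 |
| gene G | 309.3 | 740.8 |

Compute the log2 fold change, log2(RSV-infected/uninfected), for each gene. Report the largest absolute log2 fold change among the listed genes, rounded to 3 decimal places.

4.006

log2(5684/3474) = 0.710  (gene A)
log2(8860/671.2) = 3.722  (gene E)
log2(4306/19211) = -2.158  (gene B)
log2(3864/6142) = -0.669  (gene D)
log2(387.3/4170) = -3.429  (gene F)
log2(1.149/18.46) = -4.006  (gene H)
log2(8925/11473) = -0.362  (gene C)
log2(740.8/309.3) = 1.260  (gene G)
The largest magnitude belongs to gene H.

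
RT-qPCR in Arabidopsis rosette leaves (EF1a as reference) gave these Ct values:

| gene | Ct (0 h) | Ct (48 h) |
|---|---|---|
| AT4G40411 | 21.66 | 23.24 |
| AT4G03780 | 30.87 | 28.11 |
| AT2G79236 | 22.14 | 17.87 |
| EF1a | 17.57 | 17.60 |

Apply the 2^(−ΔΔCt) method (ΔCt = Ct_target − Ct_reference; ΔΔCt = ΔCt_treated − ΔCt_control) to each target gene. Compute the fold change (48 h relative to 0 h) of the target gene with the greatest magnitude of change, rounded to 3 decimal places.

AT4G40411: ΔΔCt = (23.24−17.60) − (21.66−17.57) = 5.64 − 4.09 = 1.55; fold change = 2^-1.55 = 0.342
AT4G03780: ΔΔCt = (28.11−17.60) − (30.87−17.57) = 10.51 − 13.30 = -2.79; fold change = 2^2.79 = 6.916
AT2G79236: ΔΔCt = (17.87−17.60) − (22.14−17.57) = 0.27 − 4.57 = -4.30; fold change = 2^4.30 = 19.698
AT2G79236 has the largest |ΔΔCt| = 4.30.

19.698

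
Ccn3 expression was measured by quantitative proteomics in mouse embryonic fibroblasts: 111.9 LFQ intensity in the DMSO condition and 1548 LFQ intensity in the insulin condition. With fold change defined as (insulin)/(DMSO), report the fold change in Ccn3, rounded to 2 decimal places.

13.83

Fold change = 1548 / 111.9 = 13.834
Ccn3 is upregulated.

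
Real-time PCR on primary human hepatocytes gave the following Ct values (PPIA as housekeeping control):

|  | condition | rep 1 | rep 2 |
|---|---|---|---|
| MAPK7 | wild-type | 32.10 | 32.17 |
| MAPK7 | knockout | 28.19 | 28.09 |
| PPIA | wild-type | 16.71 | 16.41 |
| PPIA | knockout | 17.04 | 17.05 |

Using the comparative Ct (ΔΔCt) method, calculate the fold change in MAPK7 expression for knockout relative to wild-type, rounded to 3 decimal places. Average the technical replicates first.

22.316

Mean Ct: MAPK7 wild-type 32.135; MAPK7 knockout 28.140; PPIA wild-type 16.560; PPIA knockout 17.045
ΔCt(wild-type) = 32.135 − 16.560 = 15.575
ΔCt(knockout) = 28.140 − 17.045 = 11.095
ΔΔCt = 11.095 − 15.575 = -4.480
Fold change = 2^(−(-4.480)) = 2^4.480 = 22.3159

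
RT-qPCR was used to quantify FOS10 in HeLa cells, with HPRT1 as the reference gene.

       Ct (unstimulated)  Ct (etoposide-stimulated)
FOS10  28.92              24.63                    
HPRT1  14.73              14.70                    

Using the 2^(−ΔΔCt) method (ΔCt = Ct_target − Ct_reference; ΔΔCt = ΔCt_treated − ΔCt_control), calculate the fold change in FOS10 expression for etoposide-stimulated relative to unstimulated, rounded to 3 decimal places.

ΔCt(unstimulated) = 28.920 − 14.730 = 14.190
ΔCt(etoposide-stimulated) = 24.630 − 14.700 = 9.930
ΔΔCt = 9.930 − 14.190 = -4.260
Fold change = 2^(−(-4.260)) = 2^4.260 = 19.1597

19.160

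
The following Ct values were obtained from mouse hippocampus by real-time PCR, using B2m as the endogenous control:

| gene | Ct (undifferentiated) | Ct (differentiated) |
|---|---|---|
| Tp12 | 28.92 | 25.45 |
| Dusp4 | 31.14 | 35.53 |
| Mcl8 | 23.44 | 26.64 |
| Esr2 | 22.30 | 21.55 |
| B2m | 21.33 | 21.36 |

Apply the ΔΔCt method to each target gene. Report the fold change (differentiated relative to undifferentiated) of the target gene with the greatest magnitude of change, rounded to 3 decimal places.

0.049

Tp12: ΔΔCt = (25.45−21.36) − (28.92−21.33) = 4.09 − 7.59 = -3.50; fold change = 2^3.50 = 11.314
Dusp4: ΔΔCt = (35.53−21.36) − (31.14−21.33) = 14.17 − 9.81 = 4.36; fold change = 2^-4.36 = 0.049
Mcl8: ΔΔCt = (26.64−21.36) − (23.44−21.33) = 5.28 − 2.11 = 3.17; fold change = 2^-3.17 = 0.111
Esr2: ΔΔCt = (21.55−21.36) − (22.30−21.33) = 0.19 − 0.97 = -0.78; fold change = 2^0.78 = 1.717
Dusp4 has the largest |ΔΔCt| = 4.36.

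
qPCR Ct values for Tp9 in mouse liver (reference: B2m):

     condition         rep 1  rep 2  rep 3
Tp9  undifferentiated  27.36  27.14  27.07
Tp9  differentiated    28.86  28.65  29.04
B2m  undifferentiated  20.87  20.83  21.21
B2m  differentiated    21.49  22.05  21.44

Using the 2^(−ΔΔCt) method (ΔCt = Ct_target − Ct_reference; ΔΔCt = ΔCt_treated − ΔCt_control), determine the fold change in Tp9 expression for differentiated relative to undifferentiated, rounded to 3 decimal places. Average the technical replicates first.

Mean Ct: Tp9 undifferentiated 27.190; Tp9 differentiated 28.850; B2m undifferentiated 20.970; B2m differentiated 21.660
ΔCt(undifferentiated) = 27.190 − 20.970 = 6.220
ΔCt(differentiated) = 28.850 − 21.660 = 7.190
ΔΔCt = 7.190 − 6.220 = 0.970
Fold change = 2^(−0.970) = 0.5105

0.511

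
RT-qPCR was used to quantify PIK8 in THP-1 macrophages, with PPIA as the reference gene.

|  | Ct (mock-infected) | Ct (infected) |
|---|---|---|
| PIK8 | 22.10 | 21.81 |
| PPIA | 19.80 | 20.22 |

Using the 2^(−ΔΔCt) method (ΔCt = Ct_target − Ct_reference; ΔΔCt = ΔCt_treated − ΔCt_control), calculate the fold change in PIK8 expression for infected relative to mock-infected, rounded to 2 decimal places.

ΔCt(mock-infected) = 22.100 − 19.800 = 2.300
ΔCt(infected) = 21.810 − 20.220 = 1.590
ΔΔCt = 1.590 − 2.300 = -0.710
Fold change = 2^(−(-0.710)) = 2^0.710 = 1.636

1.64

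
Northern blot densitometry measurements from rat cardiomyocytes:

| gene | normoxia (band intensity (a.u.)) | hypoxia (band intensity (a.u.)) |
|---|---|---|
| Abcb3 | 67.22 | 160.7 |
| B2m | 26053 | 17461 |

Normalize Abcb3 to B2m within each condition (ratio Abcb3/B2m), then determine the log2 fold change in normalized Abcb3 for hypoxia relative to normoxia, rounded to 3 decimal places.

1.835

Abcb3/B2m (normoxia) = 67.22 / 26053 = 0.0025801
Abcb3/B2m (hypoxia) = 160.7 / 17461 = 0.0092034
Fold change = 0.0092034 / 0.0025801 = 3.5670
log2(3.5670) = 1.8347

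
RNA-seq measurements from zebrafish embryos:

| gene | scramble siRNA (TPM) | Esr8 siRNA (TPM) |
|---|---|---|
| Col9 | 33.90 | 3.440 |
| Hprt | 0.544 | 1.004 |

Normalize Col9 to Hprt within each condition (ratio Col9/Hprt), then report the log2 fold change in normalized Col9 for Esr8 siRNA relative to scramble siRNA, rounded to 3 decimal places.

-4.185

Col9/Hprt (scramble siRNA) = 33.90 / 0.544 = 62.316
Col9/Hprt (Esr8 siRNA) = 3.440 / 1.004 = 3.4263
Fold change = 3.4263 / 62.316 = 0.0550
log2(0.0550) = -4.1849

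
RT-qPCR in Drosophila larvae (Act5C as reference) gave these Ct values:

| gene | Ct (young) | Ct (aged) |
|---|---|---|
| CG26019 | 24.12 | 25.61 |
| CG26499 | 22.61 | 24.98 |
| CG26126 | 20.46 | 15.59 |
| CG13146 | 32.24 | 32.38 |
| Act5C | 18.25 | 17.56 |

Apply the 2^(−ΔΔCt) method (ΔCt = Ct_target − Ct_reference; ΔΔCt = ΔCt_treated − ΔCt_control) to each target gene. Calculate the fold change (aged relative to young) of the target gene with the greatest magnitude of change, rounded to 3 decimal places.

CG26019: ΔΔCt = (25.61−17.56) − (24.12−18.25) = 8.05 − 5.87 = 2.18; fold change = 2^-2.18 = 0.221
CG26499: ΔΔCt = (24.98−17.56) − (22.61−18.25) = 7.42 − 4.36 = 3.06; fold change = 2^-3.06 = 0.120
CG26126: ΔΔCt = (15.59−17.56) − (20.46−18.25) = -1.97 − 2.21 = -4.18; fold change = 2^4.18 = 18.126
CG13146: ΔΔCt = (32.38−17.56) − (32.24−18.25) = 14.82 − 13.99 = 0.83; fold change = 2^-0.83 = 0.563
CG26126 has the largest |ΔΔCt| = 4.18.

18.126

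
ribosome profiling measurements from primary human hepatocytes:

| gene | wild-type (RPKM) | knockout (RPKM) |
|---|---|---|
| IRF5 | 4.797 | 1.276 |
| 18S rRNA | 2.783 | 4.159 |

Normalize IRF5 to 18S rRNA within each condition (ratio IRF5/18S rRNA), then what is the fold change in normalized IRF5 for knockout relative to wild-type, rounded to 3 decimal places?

0.178

IRF5/18S rRNA (wild-type) = 4.797 / 2.783 = 1.7237
IRF5/18S rRNA (knockout) = 1.276 / 4.159 = 0.3068
Fold change = 0.3068 / 1.7237 = 0.1780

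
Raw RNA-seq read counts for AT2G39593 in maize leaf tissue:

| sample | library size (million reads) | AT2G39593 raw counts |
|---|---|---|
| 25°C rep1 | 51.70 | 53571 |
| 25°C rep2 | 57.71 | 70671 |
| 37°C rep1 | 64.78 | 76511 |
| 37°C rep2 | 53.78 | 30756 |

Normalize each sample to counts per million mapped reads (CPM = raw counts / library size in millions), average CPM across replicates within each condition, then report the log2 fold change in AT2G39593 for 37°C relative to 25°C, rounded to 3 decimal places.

-0.367

CPM(25°C rep1) = 53571 / 51.70 = 1036.1896
CPM(25°C rep2) = 70671 / 57.71 = 1224.5885
CPM(37°C rep1) = 76511 / 64.78 = 1181.0898
CPM(37°C rep2) = 30756 / 53.78 = 571.8855
mean CPM(25°C) = 1130.3890; mean CPM(37°C) = 876.4877
Fold change = 876.4877 / 1130.3890 = 0.77539
log2(0.77539) = -0.3670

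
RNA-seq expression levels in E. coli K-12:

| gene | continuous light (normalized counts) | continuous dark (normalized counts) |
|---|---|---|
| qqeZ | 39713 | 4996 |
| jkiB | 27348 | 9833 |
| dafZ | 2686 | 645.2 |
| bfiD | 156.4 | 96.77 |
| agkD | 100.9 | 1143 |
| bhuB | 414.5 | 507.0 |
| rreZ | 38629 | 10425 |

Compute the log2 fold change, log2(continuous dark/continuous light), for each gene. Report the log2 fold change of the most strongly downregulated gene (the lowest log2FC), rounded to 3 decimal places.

-2.991

log2(4996/39713) = -2.991  (qqeZ)
log2(9833/27348) = -1.476  (jkiB)
log2(645.2/2686) = -2.058  (dafZ)
log2(96.77/156.4) = -0.693  (bfiD)
log2(1143/100.9) = 3.502  (agkD)
log2(507.0/414.5) = 0.291  (bhuB)
log2(10425/38629) = -1.890  (rreZ)
qqeZ is most strongly downregulated.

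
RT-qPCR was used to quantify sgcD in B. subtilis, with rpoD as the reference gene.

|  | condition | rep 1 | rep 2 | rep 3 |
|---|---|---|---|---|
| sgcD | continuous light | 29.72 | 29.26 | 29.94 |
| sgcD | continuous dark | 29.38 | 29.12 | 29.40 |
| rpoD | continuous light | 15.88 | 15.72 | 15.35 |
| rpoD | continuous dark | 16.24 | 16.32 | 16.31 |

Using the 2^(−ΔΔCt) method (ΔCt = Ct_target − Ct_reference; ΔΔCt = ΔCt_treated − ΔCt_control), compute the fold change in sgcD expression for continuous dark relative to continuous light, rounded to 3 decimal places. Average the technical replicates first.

Mean Ct: sgcD continuous light 29.640; sgcD continuous dark 29.300; rpoD continuous light 15.650; rpoD continuous dark 16.290
ΔCt(continuous light) = 29.640 − 15.650 = 13.990
ΔCt(continuous dark) = 29.300 − 16.290 = 13.010
ΔΔCt = 13.010 − 13.990 = -0.980
Fold change = 2^(−(-0.980)) = 2^0.980 = 1.9725

1.972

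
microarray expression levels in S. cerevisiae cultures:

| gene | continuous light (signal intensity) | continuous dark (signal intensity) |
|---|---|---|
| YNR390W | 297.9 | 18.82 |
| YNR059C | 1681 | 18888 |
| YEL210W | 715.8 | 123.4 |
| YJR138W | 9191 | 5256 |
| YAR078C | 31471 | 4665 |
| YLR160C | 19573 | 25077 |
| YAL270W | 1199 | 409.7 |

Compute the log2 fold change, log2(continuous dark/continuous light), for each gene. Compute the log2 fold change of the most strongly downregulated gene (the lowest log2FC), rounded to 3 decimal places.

log2(18.82/297.9) = -3.984  (YNR390W)
log2(18888/1681) = 3.490  (YNR059C)
log2(123.4/715.8) = -2.536  (YEL210W)
log2(5256/9191) = -0.806  (YJR138W)
log2(4665/31471) = -2.754  (YAR078C)
log2(25077/19573) = 0.357  (YLR160C)
log2(409.7/1199) = -1.549  (YAL270W)
YNR390W is most strongly downregulated.

-3.984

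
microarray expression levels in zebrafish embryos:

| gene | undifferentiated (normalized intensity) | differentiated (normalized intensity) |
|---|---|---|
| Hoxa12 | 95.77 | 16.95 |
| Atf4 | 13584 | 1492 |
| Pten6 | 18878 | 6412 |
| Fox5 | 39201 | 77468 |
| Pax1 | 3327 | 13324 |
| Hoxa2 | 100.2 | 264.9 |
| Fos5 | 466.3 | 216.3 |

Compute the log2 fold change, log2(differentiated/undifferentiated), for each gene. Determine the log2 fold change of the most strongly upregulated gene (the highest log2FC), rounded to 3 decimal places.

2.002

log2(16.95/95.77) = -2.498  (Hoxa12)
log2(1492/13584) = -3.187  (Atf4)
log2(6412/18878) = -1.558  (Pten6)
log2(77468/39201) = 0.983  (Fox5)
log2(13324/3327) = 2.002  (Pax1)
log2(264.9/100.2) = 1.403  (Hoxa2)
log2(216.3/466.3) = -1.108  (Fos5)
Pax1 is most strongly upregulated.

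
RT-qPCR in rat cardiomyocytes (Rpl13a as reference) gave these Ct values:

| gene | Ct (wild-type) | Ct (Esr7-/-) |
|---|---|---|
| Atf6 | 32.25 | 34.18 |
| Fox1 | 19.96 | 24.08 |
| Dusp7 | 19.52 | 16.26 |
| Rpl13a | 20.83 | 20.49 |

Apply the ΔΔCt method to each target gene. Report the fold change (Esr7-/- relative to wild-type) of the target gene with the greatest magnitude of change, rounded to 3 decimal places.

0.045

Atf6: ΔΔCt = (34.18−20.49) − (32.25−20.83) = 13.69 − 11.42 = 2.27; fold change = 2^-2.27 = 0.207
Fox1: ΔΔCt = (24.08−20.49) − (19.96−20.83) = 3.59 − (-0.87) = 4.46; fold change = 2^-4.46 = 0.045
Dusp7: ΔΔCt = (16.26−20.49) − (19.52−20.83) = -4.23 − (-1.31) = -2.92; fold change = 2^2.92 = 7.568
Fox1 has the largest |ΔΔCt| = 4.46.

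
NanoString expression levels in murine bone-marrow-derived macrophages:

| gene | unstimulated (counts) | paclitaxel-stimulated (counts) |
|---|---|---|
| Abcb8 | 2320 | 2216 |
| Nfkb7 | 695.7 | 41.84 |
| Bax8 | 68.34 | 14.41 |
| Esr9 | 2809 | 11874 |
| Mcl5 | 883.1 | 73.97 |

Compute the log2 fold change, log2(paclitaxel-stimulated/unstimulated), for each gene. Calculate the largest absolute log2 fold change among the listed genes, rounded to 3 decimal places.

4.056

log2(2216/2320) = -0.066  (Abcb8)
log2(41.84/695.7) = -4.056  (Nfkb7)
log2(14.41/68.34) = -2.246  (Bax8)
log2(11874/2809) = 2.080  (Esr9)
log2(73.97/883.1) = -3.578  (Mcl5)
The largest magnitude belongs to Nfkb7.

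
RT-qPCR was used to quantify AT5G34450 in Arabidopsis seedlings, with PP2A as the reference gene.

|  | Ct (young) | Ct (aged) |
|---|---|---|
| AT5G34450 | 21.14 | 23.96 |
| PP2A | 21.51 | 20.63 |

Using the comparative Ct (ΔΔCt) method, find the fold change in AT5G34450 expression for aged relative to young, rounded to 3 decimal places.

0.077

ΔCt(young) = 21.140 − 21.510 = -0.370
ΔCt(aged) = 23.960 − 20.630 = 3.330
ΔΔCt = 3.330 − (-0.370) = 3.700
Fold change = 2^(−3.700) = 0.0769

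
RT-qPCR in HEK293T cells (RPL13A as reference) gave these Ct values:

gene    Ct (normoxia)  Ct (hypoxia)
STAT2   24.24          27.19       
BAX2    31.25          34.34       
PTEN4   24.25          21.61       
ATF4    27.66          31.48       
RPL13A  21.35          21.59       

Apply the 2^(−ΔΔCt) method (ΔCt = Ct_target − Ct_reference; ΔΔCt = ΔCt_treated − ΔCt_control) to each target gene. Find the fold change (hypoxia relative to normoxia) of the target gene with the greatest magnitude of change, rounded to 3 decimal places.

STAT2: ΔΔCt = (27.19−21.59) − (24.24−21.35) = 5.60 − 2.89 = 2.71; fold change = 2^-2.71 = 0.153
BAX2: ΔΔCt = (34.34−21.59) − (31.25−21.35) = 12.75 − 9.90 = 2.85; fold change = 2^-2.85 = 0.139
PTEN4: ΔΔCt = (21.61−21.59) − (24.25−21.35) = 0.02 − 2.90 = -2.88; fold change = 2^2.88 = 7.362
ATF4: ΔΔCt = (31.48−21.59) − (27.66−21.35) = 9.89 − 6.31 = 3.58; fold change = 2^-3.58 = 0.084
ATF4 has the largest |ΔΔCt| = 3.58.

0.084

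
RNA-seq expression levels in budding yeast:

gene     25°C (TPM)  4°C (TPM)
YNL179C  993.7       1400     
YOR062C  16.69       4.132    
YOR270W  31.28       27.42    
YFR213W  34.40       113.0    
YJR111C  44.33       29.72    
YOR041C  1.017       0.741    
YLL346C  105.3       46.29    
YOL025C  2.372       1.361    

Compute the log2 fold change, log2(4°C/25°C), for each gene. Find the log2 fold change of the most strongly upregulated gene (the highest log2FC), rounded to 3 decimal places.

1.716

log2(1400/993.7) = 0.495  (YNL179C)
log2(4.132/16.69) = -2.014  (YOR062C)
log2(27.42/31.28) = -0.190  (YOR270W)
log2(113.0/34.40) = 1.716  (YFR213W)
log2(29.72/44.33) = -0.577  (YJR111C)
log2(0.741/1.017) = -0.457  (YOR041C)
log2(46.29/105.3) = -1.186  (YLL346C)
log2(1.361/2.372) = -0.801  (YOL025C)
YFR213W is most strongly upregulated.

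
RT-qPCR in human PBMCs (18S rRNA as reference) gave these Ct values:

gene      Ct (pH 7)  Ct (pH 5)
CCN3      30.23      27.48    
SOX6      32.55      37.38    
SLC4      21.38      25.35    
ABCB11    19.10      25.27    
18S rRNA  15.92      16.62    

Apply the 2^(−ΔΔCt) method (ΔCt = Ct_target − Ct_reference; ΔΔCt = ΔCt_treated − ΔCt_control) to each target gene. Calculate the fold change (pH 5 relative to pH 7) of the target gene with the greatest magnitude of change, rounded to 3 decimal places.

0.023

CCN3: ΔΔCt = (27.48−16.62) − (30.23−15.92) = 10.86 − 14.31 = -3.45; fold change = 2^3.45 = 10.928
SOX6: ΔΔCt = (37.38−16.62) − (32.55−15.92) = 20.76 − 16.63 = 4.13; fold change = 2^-4.13 = 0.057
SLC4: ΔΔCt = (25.35−16.62) − (21.38−15.92) = 8.73 − 5.46 = 3.27; fold change = 2^-3.27 = 0.104
ABCB11: ΔΔCt = (25.27−16.62) − (19.10−15.92) = 8.65 − 3.18 = 5.47; fold change = 2^-5.47 = 0.023
ABCB11 has the largest |ΔΔCt| = 5.47.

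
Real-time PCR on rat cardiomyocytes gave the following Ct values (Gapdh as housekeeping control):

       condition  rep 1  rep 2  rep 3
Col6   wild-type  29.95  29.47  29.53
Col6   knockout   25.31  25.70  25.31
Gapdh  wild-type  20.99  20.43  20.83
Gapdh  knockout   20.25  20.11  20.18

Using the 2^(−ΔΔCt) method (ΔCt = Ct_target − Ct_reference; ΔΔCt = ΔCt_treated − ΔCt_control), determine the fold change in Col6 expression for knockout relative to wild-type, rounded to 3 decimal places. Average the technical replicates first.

Mean Ct: Col6 wild-type 29.650; Col6 knockout 25.440; Gapdh wild-type 20.750; Gapdh knockout 20.180
ΔCt(wild-type) = 29.650 − 20.750 = 8.900
ΔCt(knockout) = 25.440 − 20.180 = 5.260
ΔΔCt = 5.260 − 8.900 = -3.640
Fold change = 2^(−(-3.640)) = 2^3.640 = 12.4666

12.467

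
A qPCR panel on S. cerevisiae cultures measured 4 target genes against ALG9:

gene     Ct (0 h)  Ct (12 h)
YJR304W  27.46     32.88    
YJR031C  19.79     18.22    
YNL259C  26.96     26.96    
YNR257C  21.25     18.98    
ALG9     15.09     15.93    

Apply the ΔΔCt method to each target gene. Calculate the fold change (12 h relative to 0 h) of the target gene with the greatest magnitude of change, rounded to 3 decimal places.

0.042

YJR304W: ΔΔCt = (32.88−15.93) − (27.46−15.09) = 16.95 − 12.37 = 4.58; fold change = 2^-4.58 = 0.042
YJR031C: ΔΔCt = (18.22−15.93) − (19.79−15.09) = 2.29 − 4.70 = -2.41; fold change = 2^2.41 = 5.315
YNL259C: ΔΔCt = (26.96−15.93) − (26.96−15.09) = 11.03 − 11.87 = -0.84; fold change = 2^0.84 = 1.790
YNR257C: ΔΔCt = (18.98−15.93) − (21.25−15.09) = 3.05 − 6.16 = -3.11; fold change = 2^3.11 = 8.634
YJR304W has the largest |ΔΔCt| = 4.58.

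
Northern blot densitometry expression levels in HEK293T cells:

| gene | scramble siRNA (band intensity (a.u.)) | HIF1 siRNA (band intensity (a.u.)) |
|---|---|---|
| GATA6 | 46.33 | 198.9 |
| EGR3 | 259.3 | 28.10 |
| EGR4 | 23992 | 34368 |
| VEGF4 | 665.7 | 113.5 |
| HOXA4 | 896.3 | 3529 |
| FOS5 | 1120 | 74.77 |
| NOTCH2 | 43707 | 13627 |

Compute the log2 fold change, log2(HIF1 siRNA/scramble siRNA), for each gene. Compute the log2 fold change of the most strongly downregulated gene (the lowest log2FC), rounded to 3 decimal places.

log2(198.9/46.33) = 2.102  (GATA6)
log2(28.10/259.3) = -3.206  (EGR3)
log2(34368/23992) = 0.519  (EGR4)
log2(113.5/665.7) = -2.552  (VEGF4)
log2(3529/896.3) = 1.977  (HOXA4)
log2(74.77/1120) = -3.905  (FOS5)
log2(13627/43707) = -1.681  (NOTCH2)
FOS5 is most strongly downregulated.

-3.905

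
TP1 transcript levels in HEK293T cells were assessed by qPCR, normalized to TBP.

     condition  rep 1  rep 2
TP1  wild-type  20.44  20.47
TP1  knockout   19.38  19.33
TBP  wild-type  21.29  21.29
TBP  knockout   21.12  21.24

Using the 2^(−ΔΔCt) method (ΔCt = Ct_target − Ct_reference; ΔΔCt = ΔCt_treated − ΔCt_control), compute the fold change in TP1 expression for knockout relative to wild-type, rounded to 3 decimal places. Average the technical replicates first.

Mean Ct: TP1 wild-type 20.455; TP1 knockout 19.355; TBP wild-type 21.290; TBP knockout 21.180
ΔCt(wild-type) = 20.455 − 21.290 = -0.835
ΔCt(knockout) = 19.355 − 21.180 = -1.825
ΔΔCt = -1.825 − (-0.835) = -0.990
Fold change = 2^(−(-0.990)) = 2^0.990 = 1.9862

1.986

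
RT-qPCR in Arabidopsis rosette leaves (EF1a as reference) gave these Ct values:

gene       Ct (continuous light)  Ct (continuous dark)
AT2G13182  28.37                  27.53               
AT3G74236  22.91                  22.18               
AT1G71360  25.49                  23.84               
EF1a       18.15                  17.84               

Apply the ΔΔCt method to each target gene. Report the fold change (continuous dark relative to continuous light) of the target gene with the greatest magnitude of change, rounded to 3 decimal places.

2.532

AT2G13182: ΔΔCt = (27.53−17.84) − (28.37−18.15) = 9.69 − 10.22 = -0.53; fold change = 2^0.53 = 1.444
AT3G74236: ΔΔCt = (22.18−17.84) − (22.91−18.15) = 4.34 − 4.76 = -0.42; fold change = 2^0.42 = 1.338
AT1G71360: ΔΔCt = (23.84−17.84) − (25.49−18.15) = 6.00 − 7.34 = -1.34; fold change = 2^1.34 = 2.532
AT1G71360 has the largest |ΔΔCt| = 1.34.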